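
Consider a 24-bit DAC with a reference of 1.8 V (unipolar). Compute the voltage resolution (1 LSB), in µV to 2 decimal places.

0.11 µV

Full-scale span = 1.8 V.
LSB = 1.8 / 2^24 = 1.8 / 16777216 = 1.07288e-07 V = 0.11 µV.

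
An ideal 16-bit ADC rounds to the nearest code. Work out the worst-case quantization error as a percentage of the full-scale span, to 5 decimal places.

0.00076 %

Rounding → worst-case error = ½ LSB = V_FS/2^17, so 100/131072 = 0.000762939 % of full scale.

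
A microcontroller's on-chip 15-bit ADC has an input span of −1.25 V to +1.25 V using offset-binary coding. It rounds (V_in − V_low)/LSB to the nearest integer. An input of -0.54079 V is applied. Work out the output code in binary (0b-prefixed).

LSB = 2.5 V / 32768 = 76.29 µV.
Input sits at 9295.757 steps above V_low.
So the output code is 9296.
In binary (0b-prefixed): 0b10010001010000.

code 0b10010001010000 (decimal 9296)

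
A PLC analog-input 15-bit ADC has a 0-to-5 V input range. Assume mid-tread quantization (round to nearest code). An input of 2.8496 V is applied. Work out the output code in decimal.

Full-scale span = 5 V; LSB = 5/2^15 = 152.59 µV.
Input sits at 18675.139 steps above V_low.
Round → code 18675.

code 18675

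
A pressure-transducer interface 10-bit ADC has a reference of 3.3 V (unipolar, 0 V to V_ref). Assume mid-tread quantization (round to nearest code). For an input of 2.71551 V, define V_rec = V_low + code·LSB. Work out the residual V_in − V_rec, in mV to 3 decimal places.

-1.189 mV

LSB = 3.3/2^10 = 3.223 mV.
(2.71551 − 0)/0.00322266 = 842.6310; round gives code 843.
Code 843 maps back to 0 + 843×0.00322266 V = 2.7166992 V.
Difference: -0.00118922 V → -1.189 mV.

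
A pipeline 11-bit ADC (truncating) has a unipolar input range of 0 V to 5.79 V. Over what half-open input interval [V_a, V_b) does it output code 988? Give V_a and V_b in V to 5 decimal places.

LSB = 5.79/2^11 = 2.827 mV.
V_a = V_low + 988·LSB = 2.79322 V; V_b = V_low + 989·LSB = 2.79605 V.

[2.79322 V, 2.79605 V)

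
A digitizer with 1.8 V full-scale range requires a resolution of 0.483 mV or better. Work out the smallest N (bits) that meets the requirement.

12 bits

Number of steps required ≥ 1.8 V / 0.483 mV = 3726.71.
Need 2^N ≥ 3726.71; 2^11 = 2048, 2^12 = 4096.
Minimum N = 12.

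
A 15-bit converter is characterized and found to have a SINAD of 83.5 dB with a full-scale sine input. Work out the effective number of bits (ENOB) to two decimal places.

13.58 bits

ENOB = (SINAD − 1.76) / 6.02 = (83.5 − 1.76)/6.02 = 13.578.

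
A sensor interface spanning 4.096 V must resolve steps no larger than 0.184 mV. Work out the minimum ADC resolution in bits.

Number of steps required ≥ 4.096 V / 0.184 mV = 22260.87.
Need 2^N ≥ 22260.87; 2^14 = 16384, 2^15 = 32768.
Minimum N = 15.

15 bits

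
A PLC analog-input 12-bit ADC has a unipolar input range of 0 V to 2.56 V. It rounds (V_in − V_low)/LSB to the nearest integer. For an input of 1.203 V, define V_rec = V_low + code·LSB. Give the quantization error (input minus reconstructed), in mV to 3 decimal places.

Step size: 2.56 V ÷ 2^12 = 0.625 mV.
(1.203 − 0)/0.000625 = 1924.8000; round gives code 1925.
Reconstructed: 1.203125 V.
Error = 1.203 − 1.203125 = -0.000125 V = -0.125 mV.

-0.125 mV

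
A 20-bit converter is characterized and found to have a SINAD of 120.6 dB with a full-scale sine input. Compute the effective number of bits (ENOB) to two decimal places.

19.74 bits

ENOB = (SINAD − 1.76) / 6.02 = (120.6 − 1.76)/6.02 = 19.741.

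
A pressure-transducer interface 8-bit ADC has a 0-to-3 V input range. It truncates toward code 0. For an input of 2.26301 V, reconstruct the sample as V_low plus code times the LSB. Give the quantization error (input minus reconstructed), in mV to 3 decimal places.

1.291 mV

Step size: 3 V ÷ 2^8 = 11.719 mV.
(V_in − V_low)/LSB = (2.26301 − 0)/0.0117188 = 193.1102 → code 193 (floor).
Code 193 maps back to 0 + 193×0.0117188 V = 2.2617188 V.
Error = 2.26301 − 2.2617188 = 0.00129125 V = 1.291 mV.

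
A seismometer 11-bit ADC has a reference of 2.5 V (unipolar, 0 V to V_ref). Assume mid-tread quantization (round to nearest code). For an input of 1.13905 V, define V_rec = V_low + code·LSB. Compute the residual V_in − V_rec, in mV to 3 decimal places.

0.134 mV

Step size: 2.5 V ÷ 2^11 = 1.221 mV.
(V_in − V_low)/LSB = (1.13905 − 0)/0.0012207 = 933.1098 → code 933 (round).
Code 933 maps back to 0 + 933×0.0012207 V = 1.138916 V.
Error = 1.13905 − 1.138916 = 0.000133984 V = 0.134 mV.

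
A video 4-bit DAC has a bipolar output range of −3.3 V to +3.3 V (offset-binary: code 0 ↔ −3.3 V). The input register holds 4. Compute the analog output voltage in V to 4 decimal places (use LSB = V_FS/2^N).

-1.6500 V

LSB = 6.6 V / 2^4 = 412.500 mV.
V_out = (−3.3) + 4 × 0.4125 V = -1.65 V.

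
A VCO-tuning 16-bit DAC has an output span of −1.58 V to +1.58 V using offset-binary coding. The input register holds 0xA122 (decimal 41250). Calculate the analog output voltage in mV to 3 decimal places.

408.983 mV

LSB = 3.16 V / 2^16 = 48.22 µV.
Code 0xA122 = 41250 decimal.
V_out = (−1.58) + 41250 × 4.82178e-05 V = 0.408983 V.
= 408.983 mV.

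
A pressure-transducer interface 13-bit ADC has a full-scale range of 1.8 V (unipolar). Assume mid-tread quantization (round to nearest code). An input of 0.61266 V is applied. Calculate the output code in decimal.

With 8192 levels over 1.8 V, one step is 219.73 µV.
(0.61266 − 0) / 0.000219727 = 2788.284 LSBs.
round(2788.284) = 2788.

code 2788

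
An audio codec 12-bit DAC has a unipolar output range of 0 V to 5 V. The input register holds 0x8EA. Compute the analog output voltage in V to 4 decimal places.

2.7856 V

LSB = 5 V / 2^12 = 1.221 mV.
Code 0x8EA = 2282 decimal.
V_out = 0 + 2282 × 0.0012207 V = 2.78564 V.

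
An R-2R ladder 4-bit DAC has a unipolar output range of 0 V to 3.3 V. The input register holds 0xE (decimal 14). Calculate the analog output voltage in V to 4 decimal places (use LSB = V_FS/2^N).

LSB = 3.3 V / 2^4 = 206.250 mV.
Code 0xE = 14 decimal.
V_out = 0 + 14 × 0.20625 V = 2.8875 V.

2.8875 V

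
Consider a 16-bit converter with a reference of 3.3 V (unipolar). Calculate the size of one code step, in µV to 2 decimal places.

50.35 µV

Full-scale span = 3.3 V.
LSB = 3.3 / 2^16 = 3.3 / 65536 = 5.0354e-05 V = 50.35 µV.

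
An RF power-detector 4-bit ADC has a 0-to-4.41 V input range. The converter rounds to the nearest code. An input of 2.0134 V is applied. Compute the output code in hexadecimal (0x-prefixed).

With 16 levels over 4.41 V, one step is 275.625 mV.
(2.0134 − 0) / 0.275625 = 7.305 LSBs.
So the output code is 7.
In hexadecimal (0x-prefixed): 0x7.

code 0x7 (decimal 7)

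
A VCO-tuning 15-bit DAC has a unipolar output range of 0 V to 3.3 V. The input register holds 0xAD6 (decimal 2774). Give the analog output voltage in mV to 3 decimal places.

LSB = 3.3 V / 2^15 = 100.71 µV.
Code 0xAD6 = 2774 decimal.
V_out = 0 + 2774 × 0.000100708 V = 0.279364 V.
= 279.364 mV.

279.364 mV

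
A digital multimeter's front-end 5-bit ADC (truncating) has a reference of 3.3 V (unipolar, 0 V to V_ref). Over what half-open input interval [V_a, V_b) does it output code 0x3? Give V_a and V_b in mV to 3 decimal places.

[309.375 mV, 412.500 mV)

LSB = 3.3/2^5 = 103.125 mV.
Code 0x3 = 3 decimal.
V_a = V_low + 3·LSB = 0.309375 V; V_b = V_low + 4·LSB = 0.4125 V.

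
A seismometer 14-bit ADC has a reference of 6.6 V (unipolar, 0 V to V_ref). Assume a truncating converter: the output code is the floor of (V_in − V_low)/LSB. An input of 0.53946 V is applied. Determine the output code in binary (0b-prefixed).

code 0b10100111011 (decimal 1339)

With 16384 levels over 6.6 V, one step is 402.83 µV.
Input sits at 1339.169 steps above V_low.
⌊·⌋(1339.169) = 1339.
In binary (0b-prefixed): 0b10100111011.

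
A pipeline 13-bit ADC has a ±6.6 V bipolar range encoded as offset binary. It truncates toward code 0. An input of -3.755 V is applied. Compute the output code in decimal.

Full-scale span = 13.2 V; LSB = 13.2/2^13 = 1.611 mV.
Input sits at 1765.624 steps above V_low.
⌊·⌋(1765.624) = 1765.

code 1765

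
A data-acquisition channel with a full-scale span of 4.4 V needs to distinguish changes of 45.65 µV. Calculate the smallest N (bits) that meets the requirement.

Number of steps required ≥ 4.4 V / 45.65 µV = 96385.54.
Need 2^N ≥ 96385.54; 2^16 = 65536, 2^17 = 131072.
Minimum N = 17.

17 bits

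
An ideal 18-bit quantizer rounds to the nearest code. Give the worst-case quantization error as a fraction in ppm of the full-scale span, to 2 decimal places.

Rounding → worst-case error = ½ LSB = V_FS/2^19, so 1e+06/524288 = 1.90735 ppm of full scale.

1.91 ppm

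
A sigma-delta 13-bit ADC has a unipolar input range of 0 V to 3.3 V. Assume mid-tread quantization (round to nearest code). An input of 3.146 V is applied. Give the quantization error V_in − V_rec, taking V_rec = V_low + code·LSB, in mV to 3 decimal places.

Step size: 3.3 V ÷ 2^13 = 402.83 µV.
(3.146 − 0)/0.000402832 = 7809.7067; round gives code 7810.
V_rec = 0 + 7810·0.000402832 = 3.1461182 V.
V_in − V_rec = -0.000118164 V = -0.118 mV.

-0.118 mV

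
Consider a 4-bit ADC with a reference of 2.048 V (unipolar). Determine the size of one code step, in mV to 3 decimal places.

128.000 mV

Full-scale span = 2.048 V.
LSB = 2.048 / 2^4 = 2.048 / 16 = 0.128 V = 128.000 mV.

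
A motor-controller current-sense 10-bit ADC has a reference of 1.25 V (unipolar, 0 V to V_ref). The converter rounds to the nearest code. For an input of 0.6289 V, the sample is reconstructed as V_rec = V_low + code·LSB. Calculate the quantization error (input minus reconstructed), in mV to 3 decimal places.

0.238 mV

Step size: 1.25 V ÷ 2^10 = 1.221 mV.
(V_in − V_low)/LSB = (0.6289 − 0)/0.0012207 = 515.1949 → code 515 (round).
V_rec = 0 + 515·0.0012207 = 0.62866211 V.
Difference: 0.000237891 V → 0.238 mV.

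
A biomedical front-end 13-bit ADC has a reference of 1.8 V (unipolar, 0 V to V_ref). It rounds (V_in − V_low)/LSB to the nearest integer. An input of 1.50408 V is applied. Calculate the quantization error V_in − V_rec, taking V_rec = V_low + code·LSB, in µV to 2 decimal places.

51.68 µV

LSB = 1.8/2^13 = 219.73 µV.
Scaled input = 6845.2352 LSBs, so code = 6845.
Code 6845 maps back to 0 + 6845×0.000219727 V = 1.5040283 V.
Difference: 5.16797e-05 V → 51.68 µV.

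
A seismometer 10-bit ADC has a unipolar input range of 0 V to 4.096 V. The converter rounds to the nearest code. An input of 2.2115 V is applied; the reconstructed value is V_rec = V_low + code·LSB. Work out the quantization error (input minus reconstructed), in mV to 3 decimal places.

-0.500 mV

LSB = 4.096/2^10 = 4.000 mV.
Scaled input = 552.8750 LSBs, so code = 553.
V_rec = 0 + 553·0.004 = 2.212 V.
Error = 2.2115 − 2.212 = -0.0005 V = -0.500 mV.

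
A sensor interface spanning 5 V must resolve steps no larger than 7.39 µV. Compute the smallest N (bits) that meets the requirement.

20 bits

Number of steps required ≥ 5 V / 7.39 µV = 676589.99.
Need 2^N ≥ 676589.99; 2^19 = 524288, 2^20 = 1048576.
Minimum N = 20.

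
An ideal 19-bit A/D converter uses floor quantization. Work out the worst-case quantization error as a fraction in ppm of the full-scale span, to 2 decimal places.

Truncating → worst-case error = 1 LSB = V_FS/2^19, so 1e+06/524288 = 1.90735 ppm of full scale.

1.91 ppm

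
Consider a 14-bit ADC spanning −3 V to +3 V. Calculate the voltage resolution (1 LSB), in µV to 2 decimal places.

366.21 µV

Full-scale span = 6 V.
LSB = 6 / 2^14 = 6 / 16384 = 0.000366211 V = 366.21 µV.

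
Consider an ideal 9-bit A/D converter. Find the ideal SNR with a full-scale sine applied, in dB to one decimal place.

55.9 dB

SNR ≈ 6.02·N + 1.76 dB = 6.02·9 + 1.76 = 55.94 dB.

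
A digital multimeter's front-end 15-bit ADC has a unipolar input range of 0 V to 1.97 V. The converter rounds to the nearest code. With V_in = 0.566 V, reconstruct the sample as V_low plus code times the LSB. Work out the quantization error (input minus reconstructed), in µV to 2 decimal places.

-26.31 µV

Step size: 1.97 V ÷ 2^15 = 60.12 µV.
Scaled input = 9414.5624 LSBs, so code = 9415.
V_rec = 0 + 9415·6.01196e-05 = 0.56602631 V.
V_in − V_rec = -2.63062e-05 V = -26.31 µV.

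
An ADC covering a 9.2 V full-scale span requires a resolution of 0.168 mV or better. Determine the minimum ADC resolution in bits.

Number of steps required ≥ 9.2 V / 0.168 mV = 54761.90.
Need 2^N ≥ 54761.90; 2^15 = 32768, 2^16 = 65536.
Minimum N = 16.

16 bits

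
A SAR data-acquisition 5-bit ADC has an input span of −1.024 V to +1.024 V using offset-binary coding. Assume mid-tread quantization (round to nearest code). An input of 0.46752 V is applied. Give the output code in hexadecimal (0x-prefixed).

With 32 levels over 2.048 V, one step is 64.000 mV.
Input sits at 23.305 steps above V_low.
Round → code 23.
In hexadecimal (0x-prefixed): 0x17.

code 0x17 (decimal 23)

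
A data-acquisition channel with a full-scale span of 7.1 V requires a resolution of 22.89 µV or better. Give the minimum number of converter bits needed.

Number of steps required ≥ 7.1 V / 22.89 µV = 310179.12.
Need 2^N ≥ 310179.12; 2^18 = 262144, 2^19 = 524288.
Minimum N = 19.

19 bits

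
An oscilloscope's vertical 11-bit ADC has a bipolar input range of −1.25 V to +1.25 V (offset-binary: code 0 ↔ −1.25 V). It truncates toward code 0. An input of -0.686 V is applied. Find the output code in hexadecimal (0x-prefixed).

code 0x1CE (decimal 462)

LSB = 2.5 V / 2048 = 1.221 mV.
Input sits at 462.029 steps above V_low.
So the output code is 462.
In hexadecimal (0x-prefixed): 0x1CE.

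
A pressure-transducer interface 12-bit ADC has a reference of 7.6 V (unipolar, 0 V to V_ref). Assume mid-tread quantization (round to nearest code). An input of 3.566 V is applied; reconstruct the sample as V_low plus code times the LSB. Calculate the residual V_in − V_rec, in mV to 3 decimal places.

-0.211 mV

Step size: 7.6 V ÷ 2^12 = 1.855 mV.
(V_in − V_low)/LSB = (3.566 − 0)/0.00185547 = 1921.8863 → code 1922 (round).
Reconstructed: 3.5662109 V.
V_in − V_rec = -0.000210937 V = -0.211 mV.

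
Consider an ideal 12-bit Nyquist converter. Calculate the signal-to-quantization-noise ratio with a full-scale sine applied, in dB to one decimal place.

SNR ≈ 6.02·N + 1.76 dB = 6.02·12 + 1.76 = 74.00 dB.

74.0 dB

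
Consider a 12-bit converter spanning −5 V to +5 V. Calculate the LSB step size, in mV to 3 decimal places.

Full-scale span = 10 V.
LSB = 10 / 2^12 = 10 / 4096 = 0.00244141 V = 2.441 mV.

2.441 mV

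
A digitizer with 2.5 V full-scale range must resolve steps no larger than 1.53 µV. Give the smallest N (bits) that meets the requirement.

21 bits

Number of steps required ≥ 2.5 V / 1.53 µV = 1633986.93.
Need 2^N ≥ 1633986.93; 2^20 = 1048576, 2^21 = 2097152.
Minimum N = 21.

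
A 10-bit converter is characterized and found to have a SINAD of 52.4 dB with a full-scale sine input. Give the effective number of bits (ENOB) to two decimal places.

8.41 bits

ENOB = (SINAD − 1.76) / 6.02 = (52.4 − 1.76)/6.02 = 8.412.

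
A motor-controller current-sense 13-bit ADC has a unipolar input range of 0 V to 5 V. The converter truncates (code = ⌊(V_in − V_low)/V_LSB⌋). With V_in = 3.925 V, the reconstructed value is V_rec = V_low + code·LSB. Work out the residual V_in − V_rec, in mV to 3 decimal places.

LSB = 5/2^13 = 0.610 mV.
(V_in − V_low)/LSB = (3.925 − 0)/0.000610352 = 6430.7200 → code 6430 (floor).
Reconstructed: 3.9245605 V.
Difference: 0.000439453 V → 0.439 mV.

0.439 mV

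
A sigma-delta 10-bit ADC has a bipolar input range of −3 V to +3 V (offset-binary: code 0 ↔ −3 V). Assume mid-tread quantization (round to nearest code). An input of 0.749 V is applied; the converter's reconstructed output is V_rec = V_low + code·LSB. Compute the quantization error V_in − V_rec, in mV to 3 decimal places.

-1.000 mV

Step size: 6 V ÷ 2^10 = 5.859 mV.
Scaled input = 639.8293 LSBs, so code = 640.
Reconstructed: 0.75 V.
Difference: -0.001 V → -1.000 mV.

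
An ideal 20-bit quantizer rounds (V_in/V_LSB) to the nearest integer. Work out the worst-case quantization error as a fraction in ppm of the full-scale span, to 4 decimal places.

0.4768 ppm

Rounding → worst-case error = ½ LSB = V_FS/2^21, so 1e+06/2097152 = 0.476837 ppm of full scale.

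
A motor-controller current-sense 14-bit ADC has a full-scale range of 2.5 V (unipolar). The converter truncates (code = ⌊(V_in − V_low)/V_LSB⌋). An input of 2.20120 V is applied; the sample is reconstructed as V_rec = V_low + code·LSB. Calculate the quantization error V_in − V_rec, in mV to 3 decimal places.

0.120 mV

Step size: 2.5 V ÷ 2^14 = 152.59 µV.
(V_in − V_low)/LSB = (2.20120 − 0)/0.000152588 = 14425.7843 → code 14425 (floor).
Code 14425 maps back to 0 + 14425×0.000152588 V = 2.2010803 V.
V_in − V_rec = 0.000119678 V = 0.120 mV.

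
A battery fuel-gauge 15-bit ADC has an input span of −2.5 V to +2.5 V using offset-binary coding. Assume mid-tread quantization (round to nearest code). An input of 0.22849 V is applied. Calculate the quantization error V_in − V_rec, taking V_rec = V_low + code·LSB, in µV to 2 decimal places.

Step size: 5 V ÷ 2^15 = 152.59 µV.
Scaled input = 17881.4321 LSBs, so code = 17881.
Reconstructed: 0.22842407 V.
V_in − V_rec = 6.59277e-05 V = 65.93 µV.

65.93 µV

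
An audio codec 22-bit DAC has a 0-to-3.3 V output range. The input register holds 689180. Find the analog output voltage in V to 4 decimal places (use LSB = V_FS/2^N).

LSB = 3.3 V / 2^22 = 0.79 µV.
V_out = 0 + 689180 × 7.86781e-07 V = 0.542234 V.

0.5422 V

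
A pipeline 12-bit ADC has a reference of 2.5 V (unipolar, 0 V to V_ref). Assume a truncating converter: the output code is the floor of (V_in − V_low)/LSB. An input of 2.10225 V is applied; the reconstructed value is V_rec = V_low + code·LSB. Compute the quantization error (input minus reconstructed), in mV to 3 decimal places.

Step size: 2.5 V ÷ 2^12 = 0.610 mV.
Scaled input = 3444.3264 LSBs, so code = 3444.
Code 3444 maps back to 0 + 3444×0.000610352 V = 2.1020508 V.
Difference: 0.000199219 V → 0.199 mV.

0.199 mV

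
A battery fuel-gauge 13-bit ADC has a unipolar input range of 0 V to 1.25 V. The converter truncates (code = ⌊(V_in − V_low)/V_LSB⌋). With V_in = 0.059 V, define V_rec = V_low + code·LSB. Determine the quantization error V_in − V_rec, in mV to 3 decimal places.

0.101 mV

Step size: 1.25 V ÷ 2^13 = 152.59 µV.
(0.059 − 0)/0.000152588 = 386.6624; ⌊·⌋ gives code 386.
Reconstructed: 0.058898926 V.
Error = 0.059 − 0.058898926 = 0.000101074 V = 0.101 mV.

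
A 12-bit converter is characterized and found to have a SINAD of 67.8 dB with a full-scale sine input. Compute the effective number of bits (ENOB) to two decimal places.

ENOB = (SINAD − 1.76) / 6.02 = (67.8 − 1.76)/6.02 = 10.970.

10.97 bits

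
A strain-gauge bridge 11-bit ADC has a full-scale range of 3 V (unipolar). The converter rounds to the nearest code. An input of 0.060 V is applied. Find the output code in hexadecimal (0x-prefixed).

code 0x29 (decimal 41)

LSB = 3 V / 2048 = 1.465 mV.
Input sits at 40.960 steps above V_low.
Round → code 41.
In hexadecimal (0x-prefixed): 0x29.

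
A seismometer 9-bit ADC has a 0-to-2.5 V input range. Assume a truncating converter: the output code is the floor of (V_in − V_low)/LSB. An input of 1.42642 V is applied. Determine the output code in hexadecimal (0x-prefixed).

code 0x124 (decimal 292)

Full-scale span = 2.5 V; LSB = 2.5/2^9 = 4.883 mV.
Input sits at 292.131 steps above V_low.
⌊·⌋(292.131) = 292.
In hexadecimal (0x-prefixed): 0x124.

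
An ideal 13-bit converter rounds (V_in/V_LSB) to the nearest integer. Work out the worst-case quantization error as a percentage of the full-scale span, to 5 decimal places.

0.00610 %

Rounding → worst-case error = ½ LSB = V_FS/2^14, so 100/16384 = 0.00610352 % of full scale.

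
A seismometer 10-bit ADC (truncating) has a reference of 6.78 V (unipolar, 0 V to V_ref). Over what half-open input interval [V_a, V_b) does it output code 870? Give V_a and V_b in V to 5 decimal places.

[5.76035 V, 5.76697 V)

LSB = 6.78/2^10 = 6.621 mV.
V_a = V_low + 870·LSB = 5.76035 V; V_b = V_low + 871·LSB = 5.76697 V.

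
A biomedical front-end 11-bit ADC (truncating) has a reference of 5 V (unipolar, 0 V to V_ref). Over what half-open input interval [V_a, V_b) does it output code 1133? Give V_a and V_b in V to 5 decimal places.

LSB = 5/2^11 = 2.441 mV.
V_a = V_low + 1133·LSB = 2.76611 V; V_b = V_low + 1134·LSB = 2.76855 V.

[2.76611 V, 2.76855 V)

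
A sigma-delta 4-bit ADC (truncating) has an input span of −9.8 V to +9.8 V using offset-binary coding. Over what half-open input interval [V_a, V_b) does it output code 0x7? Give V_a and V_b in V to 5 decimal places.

[-1.22500 V, 0.00000 V)

LSB = 19.6/2^4 = 1.2250 V.
Code 0x7 = 7 decimal.
V_a = V_low + 7·LSB = -1.225 V; V_b = V_low + 8·LSB = 0 V.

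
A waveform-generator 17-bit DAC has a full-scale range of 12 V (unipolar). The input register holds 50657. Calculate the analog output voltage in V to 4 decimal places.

LSB = 12 V / 2^17 = 91.55 µV.
V_out = 0 + 50657 × 9.15527e-05 V = 4.63779 V.

4.6378 V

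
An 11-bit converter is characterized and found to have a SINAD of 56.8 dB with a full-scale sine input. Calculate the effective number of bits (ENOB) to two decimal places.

ENOB = (SINAD − 1.76) / 6.02 = (56.8 − 1.76)/6.02 = 9.143.

9.14 bits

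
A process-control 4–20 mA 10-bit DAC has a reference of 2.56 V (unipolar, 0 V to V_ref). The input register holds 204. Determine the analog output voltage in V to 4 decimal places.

LSB = 2.56 V / 2^10 = 2.500 mV.
V_out = 0 + 204 × 0.0025 V = 0.51 V.

0.5100 V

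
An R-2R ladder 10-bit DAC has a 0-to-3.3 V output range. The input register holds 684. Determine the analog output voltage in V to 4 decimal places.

LSB = 3.3 V / 2^10 = 3.223 mV.
V_out = 0 + 684 × 0.00322266 V = 2.2043 V.

2.2043 V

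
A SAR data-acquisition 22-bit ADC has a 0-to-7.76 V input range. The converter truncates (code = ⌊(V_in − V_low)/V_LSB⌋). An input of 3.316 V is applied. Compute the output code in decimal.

code 1792308

Full-scale span = 7.76 V; LSB = 7.76/2^22 = 1.85 µV.
(V_in − V_low)/LSB = (3.316 − 0) / 1.85013e-06 = 1792308.256.
⌊·⌋(1792308.256) = 1792308.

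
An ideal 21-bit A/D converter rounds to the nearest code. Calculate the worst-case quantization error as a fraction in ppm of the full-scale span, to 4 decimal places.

Rounding → worst-case error = ½ LSB = V_FS/2^22, so 1e+06/4194304 = 0.238419 ppm of full scale.

0.2384 ppm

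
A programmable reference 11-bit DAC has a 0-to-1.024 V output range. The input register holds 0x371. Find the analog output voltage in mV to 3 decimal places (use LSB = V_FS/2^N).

LSB = 1.024 V / 2^11 = 0.500 mV.
Code 0x371 = 881 decimal.
V_out = 0 + 881 × 0.0005 V = 0.4405 V.
= 440.500 mV.

440.500 mV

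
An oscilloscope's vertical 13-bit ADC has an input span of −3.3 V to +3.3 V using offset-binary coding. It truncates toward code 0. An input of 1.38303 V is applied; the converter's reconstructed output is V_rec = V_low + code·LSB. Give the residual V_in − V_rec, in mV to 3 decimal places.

0.510 mV

LSB = 6.6/2^13 = 0.806 mV.
(V_in − V_low)/LSB = (1.38303 − (−3.3))/0.000805664 = 5812.6336 → code 5812 (floor).
Code 5812 maps back to (−3.3) + 5812×0.000805664 V = 1.3825195 V.
Error = 1.38303 − 1.3825195 = 0.000510469 V = 0.510 mV.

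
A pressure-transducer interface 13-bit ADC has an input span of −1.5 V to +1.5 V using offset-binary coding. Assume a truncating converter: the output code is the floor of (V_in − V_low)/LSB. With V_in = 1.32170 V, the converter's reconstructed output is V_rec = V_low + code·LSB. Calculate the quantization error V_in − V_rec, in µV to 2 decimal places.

44.73 µV

Step size: 3 V ÷ 2^13 = 366.21 µV.
(1.32170 − (−1.5))/0.000366211 = 7705.1221; ⌊·⌋ gives code 7705.
Code 7705 maps back to (−1.5) + 7705×0.000366211 V = 1.3216553 V.
Difference: 4.47266e-05 V → 44.73 µV.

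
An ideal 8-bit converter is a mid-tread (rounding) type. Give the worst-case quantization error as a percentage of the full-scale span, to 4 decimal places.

0.1953 %

Rounding → worst-case error = ½ LSB = V_FS/2^9, so 100/512 = 0.195312 % of full scale.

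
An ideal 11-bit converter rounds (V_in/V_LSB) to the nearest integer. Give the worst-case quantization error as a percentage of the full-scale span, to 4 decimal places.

0.0244 %

Rounding → worst-case error = ½ LSB = V_FS/2^12, so 100/4096 = 0.0244141 % of full scale.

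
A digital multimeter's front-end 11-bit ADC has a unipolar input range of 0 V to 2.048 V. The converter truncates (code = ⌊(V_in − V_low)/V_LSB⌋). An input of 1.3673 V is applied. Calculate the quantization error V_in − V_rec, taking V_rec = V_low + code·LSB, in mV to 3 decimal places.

0.300 mV

LSB = 2.048/2^11 = 1.000 mV.
(1.3673 − 0)/0.001 = 1367.3000; ⌊·⌋ gives code 1367.
V_rec = 0 + 1367·0.001 = 1.367 V.
Difference: 0.0003 V → 0.300 mV.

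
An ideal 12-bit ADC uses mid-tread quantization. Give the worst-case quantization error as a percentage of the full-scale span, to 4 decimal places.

Rounding → worst-case error = ½ LSB = V_FS/2^13, so 100/8192 = 0.012207 % of full scale.

0.0122 %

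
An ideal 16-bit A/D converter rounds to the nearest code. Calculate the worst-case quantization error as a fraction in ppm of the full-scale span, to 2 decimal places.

7.63 ppm

Rounding → worst-case error = ½ LSB = V_FS/2^17, so 1e+06/131072 = 7.62939 ppm of full scale.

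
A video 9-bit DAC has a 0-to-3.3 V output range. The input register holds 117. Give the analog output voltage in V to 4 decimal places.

0.7541 V

LSB = 3.3 V / 2^9 = 6.445 mV.
V_out = 0 + 117 × 0.00644531 V = 0.754102 V.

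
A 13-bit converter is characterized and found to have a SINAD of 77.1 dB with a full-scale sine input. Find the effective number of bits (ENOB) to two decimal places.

12.51 bits

ENOB = (SINAD − 1.76) / 6.02 = (77.1 − 1.76)/6.02 = 12.515.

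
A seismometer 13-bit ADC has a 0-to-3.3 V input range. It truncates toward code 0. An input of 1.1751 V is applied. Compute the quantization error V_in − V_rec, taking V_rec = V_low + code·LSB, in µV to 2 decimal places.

Step size: 3.3 V ÷ 2^13 = 402.83 µV.
Scaled input = 2917.0967 LSBs, so code = 2917.
Code 2917 maps back to 0 + 2917×0.000402832 V = 1.175061 V.
V_in − V_rec = 3.89648e-05 V = 38.96 µV.

38.96 µV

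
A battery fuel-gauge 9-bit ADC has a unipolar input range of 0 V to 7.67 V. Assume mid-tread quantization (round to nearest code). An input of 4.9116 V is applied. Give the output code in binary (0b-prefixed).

code 0b101001000 (decimal 328)

Full-scale span = 7.67 V; LSB = 7.67/2^9 = 14.980 mV.
(V_in − V_low)/LSB = (4.9116 − 0) / 0.0149805 = 327.867.
round(327.867) = 328.
In binary (0b-prefixed): 0b101001000.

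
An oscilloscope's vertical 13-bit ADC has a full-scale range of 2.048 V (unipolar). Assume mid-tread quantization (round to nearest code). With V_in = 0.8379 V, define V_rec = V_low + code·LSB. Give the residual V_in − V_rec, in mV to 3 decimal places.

LSB = 2.048/2^13 = 250.00 µV.
Scaled input = 3351.6000 LSBs, so code = 3352.
Reconstructed: 0.838 V.
Error = 0.8379 − 0.838 = -0.0001 V = -0.100 mV.

-0.100 mV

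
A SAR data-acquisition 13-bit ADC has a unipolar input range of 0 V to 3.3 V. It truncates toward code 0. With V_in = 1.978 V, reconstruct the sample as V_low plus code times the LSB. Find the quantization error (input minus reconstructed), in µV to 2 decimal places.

94.73 µV

Step size: 3.3 V ÷ 2^13 = 402.83 µV.
Scaled input = 4910.2352 LSBs, so code = 4910.
V_rec = 0 + 4910·0.000402832 = 1.9779053 V.
Error = 1.978 − 1.9779053 = 9.47266e-05 V = 94.73 µV.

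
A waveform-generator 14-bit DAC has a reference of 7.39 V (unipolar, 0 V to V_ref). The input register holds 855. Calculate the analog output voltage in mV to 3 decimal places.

385.648 mV

LSB = 7.39 V / 2^14 = 451.05 µV.
V_out = 0 + 855 × 0.00045105 V = 0.385648 V.
= 385.648 mV.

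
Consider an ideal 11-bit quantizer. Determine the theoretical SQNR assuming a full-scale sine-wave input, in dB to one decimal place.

SNR ≈ 6.02·N + 1.76 dB = 6.02·11 + 1.76 = 67.98 dB.

68.0 dB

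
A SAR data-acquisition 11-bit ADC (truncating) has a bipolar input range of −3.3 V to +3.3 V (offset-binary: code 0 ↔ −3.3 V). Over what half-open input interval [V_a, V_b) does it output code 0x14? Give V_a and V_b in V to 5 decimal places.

[-3.23555 V, -3.23232 V)

LSB = 6.6/2^11 = 3.223 mV.
Code 0x14 = 20 decimal.
V_a = V_low + 20·LSB = -3.23555 V; V_b = V_low + 21·LSB = -3.23232 V.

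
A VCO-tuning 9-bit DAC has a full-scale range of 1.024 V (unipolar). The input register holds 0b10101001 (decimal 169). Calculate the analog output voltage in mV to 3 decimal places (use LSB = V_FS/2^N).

338.000 mV

LSB = 1.024 V / 2^9 = 2.000 mV.
Code 0b10101001 = 169 decimal.
V_out = 0 + 169 × 0.002 V = 0.338 V.
= 338.000 mV.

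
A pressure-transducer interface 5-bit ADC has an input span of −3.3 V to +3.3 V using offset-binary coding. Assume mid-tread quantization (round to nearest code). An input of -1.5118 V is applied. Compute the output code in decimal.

code 9

Full-scale span = 6.6 V; LSB = 6.6/2^5 = 206.250 mV.
(-1.5118 − (−3.3)) / 0.20625 = 8.670 LSBs.
round(8.670) = 9.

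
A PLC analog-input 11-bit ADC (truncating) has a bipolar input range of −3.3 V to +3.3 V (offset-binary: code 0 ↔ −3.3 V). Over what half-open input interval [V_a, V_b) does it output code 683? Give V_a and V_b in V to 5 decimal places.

[-1.09893 V, -1.09570 V)

LSB = 6.6/2^11 = 3.223 mV.
V_a = V_low + 683·LSB = -1.09893 V; V_b = V_low + 684·LSB = -1.0957 V.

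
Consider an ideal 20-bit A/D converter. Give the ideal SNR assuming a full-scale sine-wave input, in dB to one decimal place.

SNR ≈ 6.02·N + 1.76 dB = 6.02·20 + 1.76 = 122.16 dB.

122.2 dB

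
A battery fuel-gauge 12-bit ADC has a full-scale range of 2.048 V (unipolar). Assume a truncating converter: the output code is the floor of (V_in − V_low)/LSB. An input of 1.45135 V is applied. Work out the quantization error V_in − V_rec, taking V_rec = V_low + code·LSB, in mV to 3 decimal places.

Step size: 2.048 V ÷ 2^12 = 0.500 mV.
(1.45135 − 0)/0.0005 = 2902.7000; ⌊·⌋ gives code 2902.
V_rec = 0 + 2902·0.0005 = 1.451 V.
Difference: 0.00035 V → 0.350 mV.

0.350 mV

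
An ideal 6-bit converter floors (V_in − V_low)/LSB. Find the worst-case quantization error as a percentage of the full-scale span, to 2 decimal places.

1.56 %

Truncating → worst-case error = 1 LSB = V_FS/2^6, so 100/64 = 1.5625 % of full scale.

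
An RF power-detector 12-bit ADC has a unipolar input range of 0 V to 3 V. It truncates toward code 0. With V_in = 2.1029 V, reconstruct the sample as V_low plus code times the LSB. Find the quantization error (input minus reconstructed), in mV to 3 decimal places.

One LSB is 3 V / 4096 = 0.732 mV.
(V_in − V_low)/LSB = (2.1029 − 0)/0.000732422 = 2871.1595 → code 2871 (floor).
V_rec = 0 + 2871·0.000732422 = 2.1027832 V.
Error = 2.1029 − 2.1027832 = 0.000116797 V = 0.117 mV.

0.117 mV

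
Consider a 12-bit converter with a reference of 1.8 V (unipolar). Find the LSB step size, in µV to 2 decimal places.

439.45 µV

Full-scale span = 1.8 V.
LSB = 1.8 / 2^12 = 1.8 / 4096 = 0.000439453 V = 439.45 µV.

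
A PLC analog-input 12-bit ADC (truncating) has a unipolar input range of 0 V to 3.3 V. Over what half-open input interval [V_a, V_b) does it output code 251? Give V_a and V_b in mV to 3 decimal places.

[202.222 mV, 203.027 mV)

LSB = 3.3/2^12 = 0.806 mV.
V_a = V_low + 251·LSB = 0.202222 V; V_b = V_low + 252·LSB = 0.203027 V.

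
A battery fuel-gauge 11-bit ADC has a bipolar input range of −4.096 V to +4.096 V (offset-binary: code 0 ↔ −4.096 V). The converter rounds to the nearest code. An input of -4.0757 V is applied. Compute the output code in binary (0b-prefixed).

LSB = 8.192 V / 2048 = 4.000 mV.
(-4.0757 − (−4.096)) / 0.004 = 5.075 LSBs.
Round → code 5.
In binary (0b-prefixed): 0b101.

code 0b101 (decimal 5)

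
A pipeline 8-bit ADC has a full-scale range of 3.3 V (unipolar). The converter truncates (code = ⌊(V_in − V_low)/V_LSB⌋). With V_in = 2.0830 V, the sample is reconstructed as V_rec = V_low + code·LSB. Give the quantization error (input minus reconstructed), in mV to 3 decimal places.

Step size: 3.3 V ÷ 2^8 = 12.891 mV.
(V_in − V_low)/LSB = (2.0830 − 0)/0.0128906 = 161.5903 → code 161 (floor).
Reconstructed: 2.0753906 V.
Difference: 0.00760937 V → 7.609 mV.

7.609 mV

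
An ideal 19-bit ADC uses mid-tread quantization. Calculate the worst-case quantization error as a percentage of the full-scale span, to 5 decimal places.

Rounding → worst-case error = ½ LSB = V_FS/2^20, so 100/1048576 = 9.53674e-05 % of full scale.

0.00010 %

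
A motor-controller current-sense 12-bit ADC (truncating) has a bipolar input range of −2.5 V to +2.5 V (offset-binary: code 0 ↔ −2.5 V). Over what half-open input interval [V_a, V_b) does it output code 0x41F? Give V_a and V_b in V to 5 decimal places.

[-1.21216 V, -1.21094 V)

LSB = 5/2^12 = 1.221 mV.
Code 0x41F = 1055 decimal.
V_a = V_low + 1055·LSB = -1.21216 V; V_b = V_low + 1056·LSB = -1.21094 V.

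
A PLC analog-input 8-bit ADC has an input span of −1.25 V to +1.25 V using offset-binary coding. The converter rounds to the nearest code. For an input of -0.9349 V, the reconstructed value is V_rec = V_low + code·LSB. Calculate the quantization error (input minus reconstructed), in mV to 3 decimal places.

2.600 mV

One LSB is 2.5 V / 256 = 9.766 mV.
(-0.9349 − (−1.25))/0.00976562 = 32.2662; round gives code 32.
Reconstructed: -0.9375 V.
V_in − V_rec = 0.0026 V = 2.600 mV.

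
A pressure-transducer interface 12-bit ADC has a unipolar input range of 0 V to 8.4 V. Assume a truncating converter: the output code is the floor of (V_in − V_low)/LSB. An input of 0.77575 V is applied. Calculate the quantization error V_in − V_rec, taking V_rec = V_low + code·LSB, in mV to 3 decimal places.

0.555 mV

Step size: 8.4 V ÷ 2^12 = 2.051 mV.
Scaled input = 378.2705 LSBs, so code = 378.
Reconstructed: 0.77519531 V.
Difference: 0.000554687 V → 0.555 mV.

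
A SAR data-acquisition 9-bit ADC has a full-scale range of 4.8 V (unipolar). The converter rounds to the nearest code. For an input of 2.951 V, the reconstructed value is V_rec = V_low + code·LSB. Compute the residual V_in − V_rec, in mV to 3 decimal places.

One LSB is 4.8 V / 512 = 9.375 mV.
Scaled input = 314.7733 LSBs, so code = 315.
Reconstructed: 2.953125 V.
V_in − V_rec = -0.002125 V = -2.125 mV.

-2.125 mV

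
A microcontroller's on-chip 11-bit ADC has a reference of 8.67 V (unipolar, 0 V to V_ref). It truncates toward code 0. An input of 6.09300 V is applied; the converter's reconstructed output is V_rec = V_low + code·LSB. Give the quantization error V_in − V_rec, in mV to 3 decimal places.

LSB = 8.67/2^11 = 4.233 mV.
Scaled input = 1439.2692 LSBs, so code = 1439.
Code 1439 maps back to 0 + 1439×0.0042334 V = 6.0918604 V.
V_in − V_rec = 0.00113965 V = 1.140 mV.

1.140 mV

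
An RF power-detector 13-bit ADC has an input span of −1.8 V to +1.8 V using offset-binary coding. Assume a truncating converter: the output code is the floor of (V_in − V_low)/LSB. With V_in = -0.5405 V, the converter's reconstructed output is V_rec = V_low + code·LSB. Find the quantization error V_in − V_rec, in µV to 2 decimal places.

LSB = 3.6/2^13 = 439.45 µV.
Scaled input = 2866.0622 LSBs, so code = 2866.
Code 2866 maps back to (−1.8) + 2866×0.000439453 V = -0.54052734 V.
V_in − V_rec = 2.73438e-05 V = 27.34 µV.

27.34 µV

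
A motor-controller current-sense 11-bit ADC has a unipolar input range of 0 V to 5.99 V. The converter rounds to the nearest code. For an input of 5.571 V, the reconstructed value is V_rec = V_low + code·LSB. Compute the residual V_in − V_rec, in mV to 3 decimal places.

-0.753 mV

Step size: 5.99 V ÷ 2^11 = 2.925 mV.
Scaled input = 1904.7426 LSBs, so code = 1905.
V_rec = 0 + 1905·0.0029248 = 5.5717529 V.
V_in − V_rec = -0.00075293 V = -0.753 mV.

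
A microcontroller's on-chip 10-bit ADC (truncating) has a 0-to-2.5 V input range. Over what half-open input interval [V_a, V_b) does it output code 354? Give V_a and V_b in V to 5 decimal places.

[0.86426 V, 0.86670 V)

LSB = 2.5/2^10 = 2.441 mV.
V_a = V_low + 354·LSB = 0.864258 V; V_b = V_low + 355·LSB = 0.866699 V.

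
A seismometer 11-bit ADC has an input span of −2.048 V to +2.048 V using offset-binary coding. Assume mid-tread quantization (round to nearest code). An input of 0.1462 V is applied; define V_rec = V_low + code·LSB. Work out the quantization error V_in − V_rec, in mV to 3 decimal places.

0.200 mV

Step size: 4.096 V ÷ 2^11 = 2.000 mV.
(0.1462 − (−2.048))/0.002 = 1097.1000; round gives code 1097.
V_rec = (−2.048) + 1097·0.002 = 0.146 V.
Error = 0.1462 − 0.146 = 0.0002 V = 0.200 mV.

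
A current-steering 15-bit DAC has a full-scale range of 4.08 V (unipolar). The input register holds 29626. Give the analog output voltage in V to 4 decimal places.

LSB = 4.08 V / 2^15 = 124.51 µV.
V_out = 0 + 29626 × 0.000124512 V = 3.68878 V.

3.6888 V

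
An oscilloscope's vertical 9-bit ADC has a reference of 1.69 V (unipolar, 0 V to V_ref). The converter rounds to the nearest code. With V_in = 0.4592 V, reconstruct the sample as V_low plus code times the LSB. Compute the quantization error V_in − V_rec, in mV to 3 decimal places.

One LSB is 1.69 V / 512 = 3.301 mV.
(V_in − V_low)/LSB = (0.4592 − 0)/0.00330078 = 139.1186 → code 139 (round).
V_rec = 0 + 139·0.00330078 = 0.45880859 V.
Difference: 0.000391406 V → 0.391 mV.

0.391 mV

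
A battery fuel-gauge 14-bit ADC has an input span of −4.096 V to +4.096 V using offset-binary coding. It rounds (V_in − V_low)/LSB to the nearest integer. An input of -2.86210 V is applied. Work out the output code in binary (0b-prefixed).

code 0b100110100100 (decimal 2468)

LSB = 8.192 V / 16384 = 0.500 mV.
(V_in − V_low)/LSB = (-2.86210 − (−4.096)) / 0.0005 = 2467.800.
round(2467.800) = 2468.
In binary (0b-prefixed): 0b100110100100.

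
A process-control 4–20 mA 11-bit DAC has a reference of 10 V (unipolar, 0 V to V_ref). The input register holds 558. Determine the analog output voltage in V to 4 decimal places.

LSB = 10 V / 2^11 = 4.883 mV.
V_out = 0 + 558 × 0.00488281 V = 2.72461 V.

2.7246 V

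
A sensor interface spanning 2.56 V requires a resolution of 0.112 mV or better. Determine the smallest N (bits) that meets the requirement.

Number of steps required ≥ 2.56 V / 0.112 mV = 22857.14.
Need 2^N ≥ 22857.14; 2^14 = 16384, 2^15 = 32768.
Minimum N = 15.

15 bits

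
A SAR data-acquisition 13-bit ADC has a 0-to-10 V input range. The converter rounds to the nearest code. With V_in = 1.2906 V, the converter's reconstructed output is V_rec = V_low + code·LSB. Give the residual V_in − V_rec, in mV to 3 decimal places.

LSB = 10/2^13 = 1.221 mV.
Scaled input = 1057.2595 LSBs, so code = 1057.
Reconstructed: 1.2902832 V.
Error = 1.2906 − 1.2902832 = 0.000316797 V = 0.317 mV.

0.317 mV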